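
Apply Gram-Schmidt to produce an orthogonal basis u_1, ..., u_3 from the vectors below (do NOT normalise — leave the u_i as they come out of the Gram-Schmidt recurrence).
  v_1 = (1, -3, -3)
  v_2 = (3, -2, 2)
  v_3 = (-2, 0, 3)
Orthogonal basis:
  u_1 = (1, -3, -3)
  u_2 = (54/19, -29/19, 47/19)
  u_3 = (-270/157, -495/314, 315/314)

Apply the Gram-Schmidt recurrence
  u_1 = v_1
  u_i = v_i − Σ_{j<i} ((v_i · u_j) / (u_j · u_j)) · u_j.

Step by step this gives:
  u_1 = (1, -3, -3)
  u_2 = (54/19, -29/19, 47/19)
  u_3 = (-270/157, -495/314, 315/314)

Orthogonality check:
  u_2 · u_1 = 0 (should be 0)
  u_3 · u_1 = 0 (should be 0)
  u_3 · u_2 = 0 (should be 0)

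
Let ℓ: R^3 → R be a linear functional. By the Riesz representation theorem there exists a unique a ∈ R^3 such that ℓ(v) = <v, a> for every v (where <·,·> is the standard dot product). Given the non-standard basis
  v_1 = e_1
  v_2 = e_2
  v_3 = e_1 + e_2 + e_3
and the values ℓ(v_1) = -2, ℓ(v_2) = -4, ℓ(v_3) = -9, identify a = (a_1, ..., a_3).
a = (-2, -4, -3)

Write a = (a_1, ..., a_3) in the standard basis. For each basis vector v_i, ℓ(v_i) = <v_i, a> is a linear equation in the a_j's. Collect the n equations into a matrix system V a = ℓ, where row i of V is v_i (expressed in the standard basis). Since V is invertible (lower-triangular with 1s on the diagonal, up to permutation), solve by back-substitution:
  V =
[[1, 0, 0],
 [0, 1, 0],
 [1, 1, 1]]
  V a = (-2, -4, -9)
Solving gives a = (-2, -4, -3).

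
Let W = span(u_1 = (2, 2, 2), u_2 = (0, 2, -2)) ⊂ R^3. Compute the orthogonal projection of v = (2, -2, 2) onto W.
proj_W(v) = (2/3, -4/3, 8/3)

Set up U = [u_1 | ... | u_2] ∈ R^(3×2). The projector onto W = col(U) is P = U (U^T U)^(-1) U^T.
Compute U^T U =
  [12, 0]
  [0, 8],
and U^T v = (4, -8).
Solve U^T U · c = U^T v for the coefficients: c = (1/3, -1). The projection is proj_W(v) = U c.
Check: (v - proj_W(v)) · u_1 = 0  (should be 0).
Check: (v - proj_W(v)) · u_2 = 0  (should be 0).
Result: proj_W(v) = (2/3, -4/3, 8/3).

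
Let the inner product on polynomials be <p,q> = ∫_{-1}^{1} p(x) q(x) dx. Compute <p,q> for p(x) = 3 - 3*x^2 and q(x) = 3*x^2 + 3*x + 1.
<p,q> = 32/5

Expand the product: p(x)·q(x) = -9*x^4 - 9*x^3 + 6*x^2 + 9*x + 3.
∫_{-1}^{1} of each monomial x^k gives [2/(k+1) if k even, 0 if k odd]. Integrating term-by-term (or equivalently evaluating the antiderivative F(x) = -9*x^5/5 - 9*x^4/4 + 2*x^3 + 9*x^2/2 + 3*x at the endpoints):
  F(1) − F(−1) = 109/20 − (-19/20) = 32/5.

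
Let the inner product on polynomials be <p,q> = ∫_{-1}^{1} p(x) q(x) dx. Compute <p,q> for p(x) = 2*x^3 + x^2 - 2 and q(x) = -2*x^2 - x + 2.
<p,q> = -28/5

Expand the product: p(x)·q(x) = -4*x^5 - 4*x^4 + 3*x^3 + 6*x^2 + 2*x - 4.
∫_{-1}^{1} of each monomial x^k gives [2/(k+1) if k even, 0 if k odd]. Integrating term-by-term (or equivalently evaluating the antiderivative F(x) = -2*x^6/3 - 4*x^5/5 + 3*x^4/4 + 2*x^3 + x^2 - 4*x at the endpoints):
  F(1) − F(−1) = -103/60 − (233/60) = -28/5.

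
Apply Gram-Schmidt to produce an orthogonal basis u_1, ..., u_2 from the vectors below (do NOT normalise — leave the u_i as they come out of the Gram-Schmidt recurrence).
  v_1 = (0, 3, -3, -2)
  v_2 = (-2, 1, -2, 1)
Orthogonal basis:
  u_1 = (0, 3, -3, -2)
  u_2 = (-2, 1/22, -23/22, 18/11)

Apply the Gram-Schmidt recurrence
  u_1 = v_1
  u_i = v_i − Σ_{j<i} ((v_i · u_j) / (u_j · u_j)) · u_j.

Step by step this gives:
  u_1 = (0, 3, -3, -2)
  u_2 = (-2, 1/22, -23/22, 18/11)

Orthogonality check:
  u_2 · u_1 = 0 (should be 0)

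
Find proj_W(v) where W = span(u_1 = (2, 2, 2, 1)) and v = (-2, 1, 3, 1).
proj_W(v) = (10/13, 10/13, 10/13, 5/13)

Set up U = [u_1 | ... | u_1] ∈ R^(4×1). The projector onto W = col(U) is P = U (U^T U)^(-1) U^T.
Compute U^T U =
  [13],
and U^T v = (5).
Solve U^T U · c = U^T v for the coefficients: c = (5/13). The projection is proj_W(v) = U c.
Check: (v - proj_W(v)) · u_1 = 0  (should be 0).
Result: proj_W(v) = (10/13, 10/13, 10/13, 5/13).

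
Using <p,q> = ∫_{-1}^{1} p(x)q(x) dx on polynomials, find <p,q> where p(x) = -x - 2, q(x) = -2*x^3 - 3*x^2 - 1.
<p,q> = 44/5

Expand the product: p(x)·q(x) = 2*x^4 + 7*x^3 + 6*x^2 + x + 2.
∫_{-1}^{1} of each monomial x^k gives [2/(k+1) if k even, 0 if k odd]. Integrating term-by-term (or equivalently evaluating the antiderivative F(x) = 2*x^5/5 + 7*x^4/4 + 2*x^3 + x^2/2 + 2*x at the endpoints):
  F(1) − F(−1) = 133/20 − (-43/20) = 44/5.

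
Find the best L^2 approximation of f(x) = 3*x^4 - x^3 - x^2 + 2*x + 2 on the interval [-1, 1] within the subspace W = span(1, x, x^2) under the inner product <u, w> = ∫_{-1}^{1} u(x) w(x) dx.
g(x) = 11*x^2/7 + 7*x/5 + 61/35

The best approximation g ∈ W is the orthogonal projection of f onto W. Writing g = a_0 + a_1 x + a_2 x^2, the coefficients solve the normal equations G · a = b where
  G_{ij} = <φ_i, φ_j> and b_i = <f, φ_i>, with φ_0 = 1, φ_1 = x, φ_2 = x^2.
G =
  [2, 0, 2/3]
  [0, 2/3, 0]
  [2/3, 0, 2/5],
b = (68/15, 14/15, 188/105).
Solving gives a_0 = 61/35, a_1 = 7/5, a_2 = 11/7, so
  g(x) = 11*x^2/7 + 7*x/5 + 61/35.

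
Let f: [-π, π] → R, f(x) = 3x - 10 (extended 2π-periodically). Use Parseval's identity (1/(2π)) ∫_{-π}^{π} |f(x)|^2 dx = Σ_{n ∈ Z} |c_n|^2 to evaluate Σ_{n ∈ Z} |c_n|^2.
Σ |c_n|^2 = 3π^2 + 100

Expand and integrate term by term over [-π, π]:
  ∫ (3x)^2 dx = 9·(2π^3/3); ∫ 2·3·(-10)·x dx = 0 (odd integrand); ∫ (-10)^2 dx = 100·2π.
So (1/(2π)) ∫_{-π}^{π} (3x - 10)^2 dx = 9π^2/3 + 100 = 3π^2 + 100.
Parseval ⇒ Σ |c_n|^2 = 3π^2 + 100.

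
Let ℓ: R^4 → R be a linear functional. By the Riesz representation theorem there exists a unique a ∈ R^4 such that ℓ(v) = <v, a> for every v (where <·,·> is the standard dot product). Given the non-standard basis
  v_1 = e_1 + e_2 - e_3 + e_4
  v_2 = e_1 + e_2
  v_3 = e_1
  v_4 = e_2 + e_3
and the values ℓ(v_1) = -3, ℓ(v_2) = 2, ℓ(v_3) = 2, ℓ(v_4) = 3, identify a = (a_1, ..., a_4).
a = (2, 0, 3, -2)

Write a = (a_1, ..., a_4) in the standard basis. For each basis vector v_i, ℓ(v_i) = <v_i, a> is a linear equation in the a_j's. Collect the n equations into a matrix system V a = ℓ, where row i of V is v_i (expressed in the standard basis). Since V is invertible (lower-triangular with 1s on the diagonal, up to permutation), solve by back-substitution:
  V =
[[1, 1, -1, 1],
 [1, 1, 0, 0],
 [1, 0, 0, 0],
 [0, 1, 1, 0]]
  V a = (-3, 2, 2, 3)
Solving gives a = (2, 0, 3, -2).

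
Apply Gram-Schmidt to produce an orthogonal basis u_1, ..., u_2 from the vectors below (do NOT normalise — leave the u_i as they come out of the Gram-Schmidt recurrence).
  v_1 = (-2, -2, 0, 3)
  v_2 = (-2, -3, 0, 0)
Orthogonal basis:
  u_1 = (-2, -2, 0, 3)
  u_2 = (-14/17, -31/17, 0, -30/17)

Apply the Gram-Schmidt recurrence
  u_1 = v_1
  u_i = v_i − Σ_{j<i} ((v_i · u_j) / (u_j · u_j)) · u_j.

Step by step this gives:
  u_1 = (-2, -2, 0, 3)
  u_2 = (-14/17, -31/17, 0, -30/17)

Orthogonality check:
  u_2 · u_1 = 0 (should be 0)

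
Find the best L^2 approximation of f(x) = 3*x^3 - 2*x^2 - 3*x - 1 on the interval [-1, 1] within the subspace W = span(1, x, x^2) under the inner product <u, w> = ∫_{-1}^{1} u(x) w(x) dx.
g(x) = -2*x^2 - 6*x/5 - 1

The best approximation g ∈ W is the orthogonal projection of f onto W. Writing g = a_0 + a_1 x + a_2 x^2, the coefficients solve the normal equations G · a = b where
  G_{ij} = <φ_i, φ_j> and b_i = <f, φ_i>, with φ_0 = 1, φ_1 = x, φ_2 = x^2.
G =
  [2, 0, 2/3]
  [0, 2/3, 0]
  [2/3, 0, 2/5],
b = (-10/3, -4/5, -22/15).
Solving gives a_0 = -1, a_1 = -6/5, a_2 = -2, so
  g(x) = -2*x^2 - 6*x/5 - 1.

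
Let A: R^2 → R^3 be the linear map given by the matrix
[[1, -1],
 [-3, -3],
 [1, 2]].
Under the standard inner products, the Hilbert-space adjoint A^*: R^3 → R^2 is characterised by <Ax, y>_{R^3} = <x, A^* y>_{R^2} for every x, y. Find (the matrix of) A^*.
A^* = A^T =
[[1, -3, 1],
 [-1, -3, 2]]

For real matrices with standard dot products, the defining identity <Ax, y> = <x, A^* y> gives (Ax)^T y = x^T (A^*) y, i.e. x^T A^T y = x^T (A^*) y. Since this holds for all x, y, we must have A^* = A^T. Therefore
A^* =
[[1, -3, 1],
 [-1, -3, 2]].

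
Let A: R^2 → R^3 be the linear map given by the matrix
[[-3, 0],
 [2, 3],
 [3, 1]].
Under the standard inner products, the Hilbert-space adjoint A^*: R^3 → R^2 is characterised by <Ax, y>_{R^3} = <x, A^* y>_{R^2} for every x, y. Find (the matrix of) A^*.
A^* = A^T =
[[-3, 2, 3],
 [0, 3, 1]]

For real matrices with standard dot products, the defining identity <Ax, y> = <x, A^* y> gives (Ax)^T y = x^T (A^*) y, i.e. x^T A^T y = x^T (A^*) y. Since this holds for all x, y, we must have A^* = A^T. Therefore
A^* =
[[-3, 2, 3],
 [0, 3, 1]].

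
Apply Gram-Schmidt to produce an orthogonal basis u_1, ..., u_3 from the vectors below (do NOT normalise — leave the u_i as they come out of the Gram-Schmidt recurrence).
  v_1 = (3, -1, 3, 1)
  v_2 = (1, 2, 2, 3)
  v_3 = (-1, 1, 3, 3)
Orthogonal basis:
  u_1 = (3, -1, 3, 1)
  u_2 = (-1/2, 5/2, 1/2, 5/2)
  u_3 = (-113/65, -59/65, 87/65, 19/65)

Apply the Gram-Schmidt recurrence
  u_1 = v_1
  u_i = v_i − Σ_{j<i} ((v_i · u_j) / (u_j · u_j)) · u_j.

Step by step this gives:
  u_1 = (3, -1, 3, 1)
  u_2 = (-1/2, 5/2, 1/2, 5/2)
  u_3 = (-113/65, -59/65, 87/65, 19/65)

Orthogonality check:
  u_2 · u_1 = 0 (should be 0)
  u_3 · u_1 = 0 (should be 0)
  u_3 · u_2 = 0 (should be 0)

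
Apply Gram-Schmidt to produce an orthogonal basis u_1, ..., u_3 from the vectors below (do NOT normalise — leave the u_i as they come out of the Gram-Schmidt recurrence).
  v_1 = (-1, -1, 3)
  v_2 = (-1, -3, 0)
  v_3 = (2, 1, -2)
Orthogonal basis:
  u_1 = (-1, -1, 3)
  u_2 = (-7/11, -29/11, -12/11)
  u_3 = (99/94, -33/94, 11/47)

Apply the Gram-Schmidt recurrence
  u_1 = v_1
  u_i = v_i − Σ_{j<i} ((v_i · u_j) / (u_j · u_j)) · u_j.

Step by step this gives:
  u_1 = (-1, -1, 3)
  u_2 = (-7/11, -29/11, -12/11)
  u_3 = (99/94, -33/94, 11/47)

Orthogonality check:
  u_2 · u_1 = 0 (should be 0)
  u_3 · u_1 = 0 (should be 0)
  u_3 · u_2 = 0 (should be 0)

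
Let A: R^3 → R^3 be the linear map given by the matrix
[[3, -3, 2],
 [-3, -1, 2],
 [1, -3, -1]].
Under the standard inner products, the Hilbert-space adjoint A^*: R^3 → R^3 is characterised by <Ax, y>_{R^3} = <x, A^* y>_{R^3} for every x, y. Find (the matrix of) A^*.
A^* = A^T =
[[3, -3, 1],
 [-3, -1, -3],
 [2, 2, -1]]

For real matrices with standard dot products, the defining identity <Ax, y> = <x, A^* y> gives (Ax)^T y = x^T (A^*) y, i.e. x^T A^T y = x^T (A^*) y. Since this holds for all x, y, we must have A^* = A^T. Therefore
A^* =
[[3, -3, 1],
 [-3, -1, -3],
 [2, 2, -1]].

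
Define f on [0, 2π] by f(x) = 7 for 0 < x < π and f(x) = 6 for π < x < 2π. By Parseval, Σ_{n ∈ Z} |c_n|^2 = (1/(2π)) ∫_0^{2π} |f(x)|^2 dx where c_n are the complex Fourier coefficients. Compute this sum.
Σ |c_n|^2 = 85/2

Parseval equates the L^2 energy of f (normalised by 1/(2π)) with the ℓ^2 sum of its Fourier coefficients: (1/(2π)) ∫_0^{2π} |f|^2 = Σ |c_n|^2.
Compute the left side: (1/(2π)) [∫_0^π 7^2 dx + ∫_π^{2π} 6^2 dx] = (1/(2π)) · (49π + 36π) = (49 + 36)/2 = 85/2.
So Σ_{n ∈ Z} |c_n|^2 = 85/2.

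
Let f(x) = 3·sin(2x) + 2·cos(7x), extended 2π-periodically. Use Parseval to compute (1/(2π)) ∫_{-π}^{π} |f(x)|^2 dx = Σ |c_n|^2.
Σ |c_n|^2 = 13/2

Expand |f|^2 and use orthogonality of {sin(nx), cos(mx)} on [-π, π]:
  ∫_{-π}^{π} sin(nx)^2 dx = π, ∫ cos(mx)^2 dx = π, and cross terms integrate to 0.
So ∫_{-π}^{π} f(x)^2 dx = 3^2 · π + 2^2 · π = (9 + 4)π.
Divide by 2π: (9 + 4)/2 = 13/2.
By Parseval, this equals Σ |c_n|^2.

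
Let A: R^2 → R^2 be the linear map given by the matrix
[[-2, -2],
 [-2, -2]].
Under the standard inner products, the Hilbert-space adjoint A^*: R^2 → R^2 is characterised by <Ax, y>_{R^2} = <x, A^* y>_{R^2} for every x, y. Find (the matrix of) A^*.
A^* = A^T =
[[-2, -2],
 [-2, -2]]

For real matrices with standard dot products, the defining identity <Ax, y> = <x, A^* y> gives (Ax)^T y = x^T (A^*) y, i.e. x^T A^T y = x^T (A^*) y. Since this holds for all x, y, we must have A^* = A^T. Therefore
A^* =
[[-2, -2],
 [-2, -2]].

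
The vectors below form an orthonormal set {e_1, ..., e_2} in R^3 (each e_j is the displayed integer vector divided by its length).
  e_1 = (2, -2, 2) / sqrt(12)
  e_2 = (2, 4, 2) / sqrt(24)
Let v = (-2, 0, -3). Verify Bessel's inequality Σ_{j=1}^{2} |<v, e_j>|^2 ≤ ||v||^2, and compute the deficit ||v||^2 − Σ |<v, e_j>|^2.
Σ |<v, e_j>|^2 = 25/2; ||v||^2 = 13; deficit = 1/2

Write each e_j = u_j / sqrt(<u_j, u_j>) where u_j is the displayed integer vector. Then <v, e_j> = <v, u_j> / sqrt(<u_j, u_j>), so |<v, e_j>|^2 = <v, u_j>^2 / <u_j, u_j>.
Coefficients: <v, e_1> = -10/sqrt(12), <v, e_2> = -10/sqrt(24).
Square and sum: Σ |<v, e_j>|^2 = 25/2.
Compute ||v||^2 = v·v = 13.
Deficit = 13 − 25/2 = 1/2 ≥ 0, confirming Bessel's inequality. (The deficit equals ||v − Σ <v,e_j> e_j||^2, the squared distance from v to span{e_j}.)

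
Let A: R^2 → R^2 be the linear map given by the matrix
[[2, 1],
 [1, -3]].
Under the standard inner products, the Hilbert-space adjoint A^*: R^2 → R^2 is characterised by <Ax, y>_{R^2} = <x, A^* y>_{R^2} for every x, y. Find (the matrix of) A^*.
A^* = A^T =
[[2, 1],
 [1, -3]]

For real matrices with standard dot products, the defining identity <Ax, y> = <x, A^* y> gives (Ax)^T y = x^T (A^*) y, i.e. x^T A^T y = x^T (A^*) y. Since this holds for all x, y, we must have A^* = A^T. Therefore
A^* =
[[2, 1],
 [1, -3]].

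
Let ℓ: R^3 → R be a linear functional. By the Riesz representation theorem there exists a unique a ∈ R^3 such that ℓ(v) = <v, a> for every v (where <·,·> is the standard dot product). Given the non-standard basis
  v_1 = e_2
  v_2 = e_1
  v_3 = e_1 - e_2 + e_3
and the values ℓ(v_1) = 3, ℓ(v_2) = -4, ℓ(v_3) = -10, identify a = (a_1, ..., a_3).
a = (-4, 3, -3)

Write a = (a_1, ..., a_3) in the standard basis. For each basis vector v_i, ℓ(v_i) = <v_i, a> is a linear equation in the a_j's. Collect the n equations into a matrix system V a = ℓ, where row i of V is v_i (expressed in the standard basis). Since V is invertible (lower-triangular with 1s on the diagonal, up to permutation), solve by back-substitution:
  V =
[[0, 1, 0],
 [1, 0, 0],
 [1, -1, 1]]
  V a = (3, -4, -10)
Solving gives a = (-4, 3, -3).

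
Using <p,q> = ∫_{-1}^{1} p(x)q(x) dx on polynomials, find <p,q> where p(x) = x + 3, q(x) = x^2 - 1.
<p,q> = -4

Expand the product: p(x)·q(x) = x^3 + 3*x^2 - x - 3.
∫_{-1}^{1} of each monomial x^k gives [2/(k+1) if k even, 0 if k odd]. Integrating term-by-term (or equivalently evaluating the antiderivative F(x) = x^4/4 + x^3 - x^2/2 - 3*x at the endpoints):
  F(1) − F(−1) = -9/4 − (7/4) = -4.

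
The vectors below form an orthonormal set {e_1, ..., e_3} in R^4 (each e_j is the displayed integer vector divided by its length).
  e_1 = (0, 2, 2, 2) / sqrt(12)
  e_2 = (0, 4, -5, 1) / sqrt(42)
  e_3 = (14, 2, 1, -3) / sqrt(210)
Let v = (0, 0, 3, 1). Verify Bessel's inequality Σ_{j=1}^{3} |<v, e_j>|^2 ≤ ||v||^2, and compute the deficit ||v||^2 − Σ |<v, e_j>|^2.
Σ |<v, e_j>|^2 = 10; ||v||^2 = 10; deficit = 0

Write each e_j = u_j / sqrt(<u_j, u_j>) where u_j is the displayed integer vector. Then <v, e_j> = <v, u_j> / sqrt(<u_j, u_j>), so |<v, e_j>|^2 = <v, u_j>^2 / <u_j, u_j>.
Coefficients: <v, e_1> = 8/sqrt(12), <v, e_2> = -14/sqrt(42), <v, e_3> = 0/sqrt(210).
Square and sum: Σ |<v, e_j>|^2 = 10.
Compute ||v||^2 = v·v = 10.
Deficit = 10 − 10 = 0 ≥ 0, confirming Bessel's inequality. (The deficit equals ||v − Σ <v,e_j> e_j||^2, the squared distance from v to span{e_j}.)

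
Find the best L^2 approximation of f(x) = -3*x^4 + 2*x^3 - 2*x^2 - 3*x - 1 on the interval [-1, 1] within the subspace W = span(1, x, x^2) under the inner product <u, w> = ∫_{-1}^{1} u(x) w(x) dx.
g(x) = -32*x^2/7 - 9*x/5 - 26/35

The best approximation g ∈ W is the orthogonal projection of f onto W. Writing g = a_0 + a_1 x + a_2 x^2, the coefficients solve the normal equations G · a = b where
  G_{ij} = <φ_i, φ_j> and b_i = <f, φ_i>, with φ_0 = 1, φ_1 = x, φ_2 = x^2.
G =
  [2, 0, 2/3]
  [0, 2/3, 0]
  [2/3, 0, 2/5],
b = (-68/15, -6/5, -244/105).
Solving gives a_0 = -26/35, a_1 = -9/5, a_2 = -32/7, so
  g(x) = -32*x^2/7 - 9*x/5 - 26/35.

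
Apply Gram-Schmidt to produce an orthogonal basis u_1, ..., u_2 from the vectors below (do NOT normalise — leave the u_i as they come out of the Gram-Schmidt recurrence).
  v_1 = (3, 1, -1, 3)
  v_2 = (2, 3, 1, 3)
Orthogonal basis:
  u_1 = (3, 1, -1, 3)
  u_2 = (-11/20, 43/20, 37/20, 9/20)

Apply the Gram-Schmidt recurrence
  u_1 = v_1
  u_i = v_i − Σ_{j<i} ((v_i · u_j) / (u_j · u_j)) · u_j.

Step by step this gives:
  u_1 = (3, 1, -1, 3)
  u_2 = (-11/20, 43/20, 37/20, 9/20)

Orthogonality check:
  u_2 · u_1 = 0 (should be 0)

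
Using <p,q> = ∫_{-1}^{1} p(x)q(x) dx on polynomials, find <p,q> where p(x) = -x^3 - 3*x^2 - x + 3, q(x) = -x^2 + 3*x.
<p,q> = -4

Expand the product: p(x)·q(x) = x^5 - 8*x^3 - 6*x^2 + 9*x.
∫_{-1}^{1} of each monomial x^k gives [2/(k+1) if k even, 0 if k odd]. Integrating term-by-term (or equivalently evaluating the antiderivative F(x) = x^6/6 - 2*x^4 - 2*x^3 + 9*x^2/2 at the endpoints):
  F(1) − F(−1) = 2/3 − (14/3) = -4.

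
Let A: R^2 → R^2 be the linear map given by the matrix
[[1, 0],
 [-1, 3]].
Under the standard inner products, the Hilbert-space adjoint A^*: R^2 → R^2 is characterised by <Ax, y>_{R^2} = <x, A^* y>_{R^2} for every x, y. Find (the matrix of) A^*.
A^* = A^T =
[[1, -1],
 [0, 3]]

For real matrices with standard dot products, the defining identity <Ax, y> = <x, A^* y> gives (Ax)^T y = x^T (A^*) y, i.e. x^T A^T y = x^T (A^*) y. Since this holds for all x, y, we must have A^* = A^T. Therefore
A^* =
[[1, -1],
 [0, 3]].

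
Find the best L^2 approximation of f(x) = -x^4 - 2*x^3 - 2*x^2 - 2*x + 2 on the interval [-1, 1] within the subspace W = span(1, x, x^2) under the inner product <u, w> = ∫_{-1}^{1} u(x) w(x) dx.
g(x) = -20*x^2/7 - 16*x/5 + 73/35

The best approximation g ∈ W is the orthogonal projection of f onto W. Writing g = a_0 + a_1 x + a_2 x^2, the coefficients solve the normal equations G · a = b where
  G_{ij} = <φ_i, φ_j> and b_i = <f, φ_i>, with φ_0 = 1, φ_1 = x, φ_2 = x^2.
G =
  [2, 0, 2/3]
  [0, 2/3, 0]
  [2/3, 0, 2/5],
b = (34/15, -32/15, 26/105).
Solving gives a_0 = 73/35, a_1 = -16/5, a_2 = -20/7, so
  g(x) = -20*x^2/7 - 16*x/5 + 73/35.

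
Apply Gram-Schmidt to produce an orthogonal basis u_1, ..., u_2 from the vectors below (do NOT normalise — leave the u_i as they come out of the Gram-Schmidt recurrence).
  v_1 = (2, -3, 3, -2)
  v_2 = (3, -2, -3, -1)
Orthogonal basis:
  u_1 = (2, -3, 3, -2)
  u_2 = (34/13, -37/26, -93/26, -8/13)

Apply the Gram-Schmidt recurrence
  u_1 = v_1
  u_i = v_i − Σ_{j<i} ((v_i · u_j) / (u_j · u_j)) · u_j.

Step by step this gives:
  u_1 = (2, -3, 3, -2)
  u_2 = (34/13, -37/26, -93/26, -8/13)

Orthogonality check:
  u_2 · u_1 = 0 (should be 0)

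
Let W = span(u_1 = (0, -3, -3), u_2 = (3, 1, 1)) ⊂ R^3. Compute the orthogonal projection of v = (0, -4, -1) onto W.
proj_W(v) = (0, -5/2, -5/2)

Set up U = [u_1 | ... | u_2] ∈ R^(3×2). The projector onto W = col(U) is P = U (U^T U)^(-1) U^T.
Compute U^T U =
  [18, -6]
  [-6, 11],
and U^T v = (15, -5).
Solve U^T U · c = U^T v for the coefficients: c = (5/6, 0). The projection is proj_W(v) = U c.
Check: (v - proj_W(v)) · u_1 = 0  (should be 0).
Check: (v - proj_W(v)) · u_2 = 0  (should be 0).
Result: proj_W(v) = (0, -5/2, -5/2).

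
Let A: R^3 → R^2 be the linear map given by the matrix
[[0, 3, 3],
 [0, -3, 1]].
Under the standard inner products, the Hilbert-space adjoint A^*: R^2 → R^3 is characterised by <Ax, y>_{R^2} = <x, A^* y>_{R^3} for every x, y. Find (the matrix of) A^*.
A^* = A^T =
[[0, 0],
 [3, -3],
 [3, 1]]

For real matrices with standard dot products, the defining identity <Ax, y> = <x, A^* y> gives (Ax)^T y = x^T (A^*) y, i.e. x^T A^T y = x^T (A^*) y. Since this holds for all x, y, we must have A^* = A^T. Therefore
A^* =
[[0, 0],
 [3, -3],
 [3, 1]].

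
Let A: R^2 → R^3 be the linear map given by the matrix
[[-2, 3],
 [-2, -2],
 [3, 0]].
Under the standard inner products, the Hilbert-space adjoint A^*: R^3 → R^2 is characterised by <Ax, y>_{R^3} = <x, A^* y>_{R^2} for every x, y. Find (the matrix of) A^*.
A^* = A^T =
[[-2, -2, 3],
 [3, -2, 0]]

For real matrices with standard dot products, the defining identity <Ax, y> = <x, A^* y> gives (Ax)^T y = x^T (A^*) y, i.e. x^T A^T y = x^T (A^*) y. Since this holds for all x, y, we must have A^* = A^T. Therefore
A^* =
[[-2, -2, 3],
 [3, -2, 0]].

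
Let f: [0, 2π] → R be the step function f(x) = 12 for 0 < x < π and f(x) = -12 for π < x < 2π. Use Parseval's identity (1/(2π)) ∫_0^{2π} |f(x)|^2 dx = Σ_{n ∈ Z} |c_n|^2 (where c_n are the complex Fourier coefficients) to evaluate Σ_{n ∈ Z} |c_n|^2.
Σ |c_n|^2 = 144

Parseval equates the L^2 energy of f (normalised by 1/(2π)) with the ℓ^2 sum of its Fourier coefficients: (1/(2π)) ∫_0^{2π} |f|^2 = Σ |c_n|^2.
Compute the left side: (1/(2π)) [∫_0^π 12^2 dx + ∫_π^{2π} (-12)^2 dx] = (1/(2π)) · (144π + 144π) = (144 + 144)/2 = 144.
So Σ_{n ∈ Z} |c_n|^2 = 144.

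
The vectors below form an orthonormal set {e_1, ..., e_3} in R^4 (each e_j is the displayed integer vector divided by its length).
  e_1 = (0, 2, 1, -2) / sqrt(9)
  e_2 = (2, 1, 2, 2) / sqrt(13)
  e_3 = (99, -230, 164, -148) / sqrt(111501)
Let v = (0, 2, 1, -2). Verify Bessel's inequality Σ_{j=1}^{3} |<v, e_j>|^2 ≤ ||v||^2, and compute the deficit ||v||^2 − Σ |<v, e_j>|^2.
Σ |<v, e_j>|^2 = 9; ||v||^2 = 9; deficit = 0

Write each e_j = u_j / sqrt(<u_j, u_j>) where u_j is the displayed integer vector. Then <v, e_j> = <v, u_j> / sqrt(<u_j, u_j>), so |<v, e_j>|^2 = <v, u_j>^2 / <u_j, u_j>.
Coefficients: <v, e_1> = 9/sqrt(9), <v, e_2> = 0/sqrt(13), <v, e_3> = 0/sqrt(111501).
Square and sum: Σ |<v, e_j>|^2 = 9.
Compute ||v||^2 = v·v = 9.
Deficit = 9 − 9 = 0 ≥ 0, confirming Bessel's inequality. (The deficit equals ||v − Σ <v,e_j> e_j||^2, the squared distance from v to span{e_j}.)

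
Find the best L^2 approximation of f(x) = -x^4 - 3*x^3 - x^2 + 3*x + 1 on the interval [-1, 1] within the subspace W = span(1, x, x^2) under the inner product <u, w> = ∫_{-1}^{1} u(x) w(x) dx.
g(x) = -13*x^2/7 + 6*x/5 + 38/35

The best approximation g ∈ W is the orthogonal projection of f onto W. Writing g = a_0 + a_1 x + a_2 x^2, the coefficients solve the normal equations G · a = b where
  G_{ij} = <φ_i, φ_j> and b_i = <f, φ_i>, with φ_0 = 1, φ_1 = x, φ_2 = x^2.
G =
  [2, 0, 2/3]
  [0, 2/3, 0]
  [2/3, 0, 2/5],
b = (14/15, 4/5, -2/105).
Solving gives a_0 = 38/35, a_1 = 6/5, a_2 = -13/7, so
  g(x) = -13*x^2/7 + 6*x/5 + 38/35.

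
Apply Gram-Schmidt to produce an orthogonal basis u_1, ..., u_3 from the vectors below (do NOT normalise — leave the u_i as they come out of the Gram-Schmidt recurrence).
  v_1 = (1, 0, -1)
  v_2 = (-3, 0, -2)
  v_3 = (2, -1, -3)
Orthogonal basis:
  u_1 = (1, 0, -1)
  u_2 = (-5/2, 0, -5/2)
  u_3 = (0, -1, 0)

Apply the Gram-Schmidt recurrence
  u_1 = v_1
  u_i = v_i − Σ_{j<i} ((v_i · u_j) / (u_j · u_j)) · u_j.

Step by step this gives:
  u_1 = (1, 0, -1)
  u_2 = (-5/2, 0, -5/2)
  u_3 = (0, -1, 0)

Orthogonality check:
  u_2 · u_1 = 0 (should be 0)
  u_3 · u_1 = 0 (should be 0)
  u_3 · u_2 = 0 (should be 0)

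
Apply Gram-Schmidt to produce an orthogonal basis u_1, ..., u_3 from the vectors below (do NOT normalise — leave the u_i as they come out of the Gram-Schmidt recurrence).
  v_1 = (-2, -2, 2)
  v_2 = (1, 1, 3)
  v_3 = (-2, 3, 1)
Orthogonal basis:
  u_1 = (-2, -2, 2)
  u_2 = (4/3, 4/3, 8/3)
  u_3 = (-5/2, 5/2, 0)

Apply the Gram-Schmidt recurrence
  u_1 = v_1
  u_i = v_i − Σ_{j<i} ((v_i · u_j) / (u_j · u_j)) · u_j.

Step by step this gives:
  u_1 = (-2, -2, 2)
  u_2 = (4/3, 4/3, 8/3)
  u_3 = (-5/2, 5/2, 0)

Orthogonality check:
  u_2 · u_1 = 0 (should be 0)
  u_3 · u_1 = 0 (should be 0)
  u_3 · u_2 = 0 (should be 0)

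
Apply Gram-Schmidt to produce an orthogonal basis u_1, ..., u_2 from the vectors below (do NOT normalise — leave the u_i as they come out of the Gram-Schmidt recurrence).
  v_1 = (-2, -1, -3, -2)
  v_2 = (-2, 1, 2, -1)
Orthogonal basis:
  u_1 = (-2, -1, -3, -2)
  u_2 = (-19/9, 17/18, 11/6, -10/9)

Apply the Gram-Schmidt recurrence
  u_1 = v_1
  u_i = v_i − Σ_{j<i} ((v_i · u_j) / (u_j · u_j)) · u_j.

Step by step this gives:
  u_1 = (-2, -1, -3, -2)
  u_2 = (-19/9, 17/18, 11/6, -10/9)

Orthogonality check:
  u_2 · u_1 = 0 (should be 0)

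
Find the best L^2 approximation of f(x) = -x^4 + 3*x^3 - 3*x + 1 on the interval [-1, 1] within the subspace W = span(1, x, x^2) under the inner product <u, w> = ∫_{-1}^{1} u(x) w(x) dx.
g(x) = -6*x^2/7 - 6*x/5 + 38/35

The best approximation g ∈ W is the orthogonal projection of f onto W. Writing g = a_0 + a_1 x + a_2 x^2, the coefficients solve the normal equations G · a = b where
  G_{ij} = <φ_i, φ_j> and b_i = <f, φ_i>, with φ_0 = 1, φ_1 = x, φ_2 = x^2.
G =
  [2, 0, 2/3]
  [0, 2/3, 0]
  [2/3, 0, 2/5],
b = (8/5, -4/5, 8/21).
Solving gives a_0 = 38/35, a_1 = -6/5, a_2 = -6/7, so
  g(x) = -6*x^2/7 - 6*x/5 + 38/35.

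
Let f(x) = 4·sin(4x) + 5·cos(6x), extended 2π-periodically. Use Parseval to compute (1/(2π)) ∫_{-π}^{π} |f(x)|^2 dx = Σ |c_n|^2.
Σ |c_n|^2 = 41/2

Expand |f|^2 and use orthogonality of {sin(nx), cos(mx)} on [-π, π]:
  ∫_{-π}^{π} sin(nx)^2 dx = π, ∫ cos(mx)^2 dx = π, and cross terms integrate to 0.
So ∫_{-π}^{π} f(x)^2 dx = 4^2 · π + 5^2 · π = (16 + 25)π.
Divide by 2π: (16 + 25)/2 = 41/2.
By Parseval, this equals Σ |c_n|^2.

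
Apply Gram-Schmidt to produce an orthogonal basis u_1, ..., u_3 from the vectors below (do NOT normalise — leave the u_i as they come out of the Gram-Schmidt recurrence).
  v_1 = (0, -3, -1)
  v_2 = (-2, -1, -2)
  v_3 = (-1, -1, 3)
Orthogonal basis:
  u_1 = (0, -3, -1)
  u_2 = (-2, 1/2, -3/2)
  u_3 = (-25/13, -10/13, 30/13)

Apply the Gram-Schmidt recurrence
  u_1 = v_1
  u_i = v_i − Σ_{j<i} ((v_i · u_j) / (u_j · u_j)) · u_j.

Step by step this gives:
  u_1 = (0, -3, -1)
  u_2 = (-2, 1/2, -3/2)
  u_3 = (-25/13, -10/13, 30/13)

Orthogonality check:
  u_2 · u_1 = 0 (should be 0)
  u_3 · u_1 = 0 (should be 0)
  u_3 · u_2 = 0 (should be 0)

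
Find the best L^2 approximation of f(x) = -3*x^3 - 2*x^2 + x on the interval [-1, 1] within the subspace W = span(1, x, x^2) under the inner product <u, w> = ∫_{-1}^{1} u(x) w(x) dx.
g(x) = -2*x^2 - 4*x/5

The best approximation g ∈ W is the orthogonal projection of f onto W. Writing g = a_0 + a_1 x + a_2 x^2, the coefficients solve the normal equations G · a = b where
  G_{ij} = <φ_i, φ_j> and b_i = <f, φ_i>, with φ_0 = 1, φ_1 = x, φ_2 = x^2.
G =
  [2, 0, 2/3]
  [0, 2/3, 0]
  [2/3, 0, 2/5],
b = (-4/3, -8/15, -4/5).
Solving gives a_0 = 0, a_1 = -4/5, a_2 = -2, so
  g(x) = -2*x^2 - 4*x/5.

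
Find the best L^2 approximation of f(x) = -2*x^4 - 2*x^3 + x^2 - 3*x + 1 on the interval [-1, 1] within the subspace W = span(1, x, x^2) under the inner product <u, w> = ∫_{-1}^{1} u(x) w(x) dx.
g(x) = -5*x^2/7 - 21*x/5 + 41/35

The best approximation g ∈ W is the orthogonal projection of f onto W. Writing g = a_0 + a_1 x + a_2 x^2, the coefficients solve the normal equations G · a = b where
  G_{ij} = <φ_i, φ_j> and b_i = <f, φ_i>, with φ_0 = 1, φ_1 = x, φ_2 = x^2.
G =
  [2, 0, 2/3]
  [0, 2/3, 0]
  [2/3, 0, 2/5],
b = (28/15, -14/5, 52/105).
Solving gives a_0 = 41/35, a_1 = -21/5, a_2 = -5/7, so
  g(x) = -5*x^2/7 - 21*x/5 + 41/35.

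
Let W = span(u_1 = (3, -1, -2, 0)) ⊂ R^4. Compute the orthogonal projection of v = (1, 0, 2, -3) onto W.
proj_W(v) = (-3/14, 1/14, 1/7, 0)

Set up U = [u_1 | ... | u_1] ∈ R^(4×1). The projector onto W = col(U) is P = U (U^T U)^(-1) U^T.
Compute U^T U =
  [14],
and U^T v = (-1).
Solve U^T U · c = U^T v for the coefficients: c = (-1/14). The projection is proj_W(v) = U c.
Check: (v - proj_W(v)) · u_1 = 0  (should be 0).
Result: proj_W(v) = (-3/14, 1/14, 1/7, 0).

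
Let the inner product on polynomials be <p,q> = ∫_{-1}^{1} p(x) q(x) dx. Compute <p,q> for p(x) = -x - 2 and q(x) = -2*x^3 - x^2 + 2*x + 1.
<p,q> = -16/5

Expand the product: p(x)·q(x) = 2*x^4 + 5*x^3 - 5*x - 2.
∫_{-1}^{1} of each monomial x^k gives [2/(k+1) if k even, 0 if k odd]. Integrating term-by-term (or equivalently evaluating the antiderivative F(x) = 2*x^5/5 + 5*x^4/4 - 5*x^2/2 - 2*x at the endpoints):
  F(1) − F(−1) = -57/20 − (7/20) = -16/5.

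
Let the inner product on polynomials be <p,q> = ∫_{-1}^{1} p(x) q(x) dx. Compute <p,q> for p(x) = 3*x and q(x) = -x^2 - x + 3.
<p,q> = -2

Expand the product: p(x)·q(x) = -3*x^3 - 3*x^2 + 9*x.
∫_{-1}^{1} of each monomial x^k gives [2/(k+1) if k even, 0 if k odd]. Integrating term-by-term (or equivalently evaluating the antiderivative F(x) = -3*x^4/4 - x^3 + 9*x^2/2 at the endpoints):
  F(1) − F(−1) = 11/4 − (19/4) = -2.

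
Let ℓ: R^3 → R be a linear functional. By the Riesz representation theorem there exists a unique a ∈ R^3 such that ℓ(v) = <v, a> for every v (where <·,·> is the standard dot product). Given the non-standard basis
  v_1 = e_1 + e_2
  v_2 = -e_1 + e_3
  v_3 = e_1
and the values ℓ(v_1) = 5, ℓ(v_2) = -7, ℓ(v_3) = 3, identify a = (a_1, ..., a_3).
a = (3, 2, -4)

Write a = (a_1, ..., a_3) in the standard basis. For each basis vector v_i, ℓ(v_i) = <v_i, a> is a linear equation in the a_j's. Collect the n equations into a matrix system V a = ℓ, where row i of V is v_i (expressed in the standard basis). Since V is invertible (lower-triangular with 1s on the diagonal, up to permutation), solve by back-substitution:
  V =
[[1, 1, 0],
 [-1, 0, 1],
 [1, 0, 0]]
  V a = (5, -7, 3)
Solving gives a = (3, 2, -4).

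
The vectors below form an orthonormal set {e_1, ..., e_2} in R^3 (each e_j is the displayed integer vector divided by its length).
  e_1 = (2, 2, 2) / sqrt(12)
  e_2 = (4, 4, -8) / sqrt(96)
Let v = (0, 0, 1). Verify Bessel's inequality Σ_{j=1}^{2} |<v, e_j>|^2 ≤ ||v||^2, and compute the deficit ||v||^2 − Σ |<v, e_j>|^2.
Σ |<v, e_j>|^2 = 1; ||v||^2 = 1; deficit = 0

Write each e_j = u_j / sqrt(<u_j, u_j>) where u_j is the displayed integer vector. Then <v, e_j> = <v, u_j> / sqrt(<u_j, u_j>), so |<v, e_j>|^2 = <v, u_j>^2 / <u_j, u_j>.
Coefficients: <v, e_1> = 2/sqrt(12), <v, e_2> = -8/sqrt(96).
Square and sum: Σ |<v, e_j>|^2 = 1.
Compute ||v||^2 = v·v = 1.
Deficit = 1 − 1 = 0 ≥ 0, confirming Bessel's inequality. (The deficit equals ||v − Σ <v,e_j> e_j||^2, the squared distance from v to span{e_j}.)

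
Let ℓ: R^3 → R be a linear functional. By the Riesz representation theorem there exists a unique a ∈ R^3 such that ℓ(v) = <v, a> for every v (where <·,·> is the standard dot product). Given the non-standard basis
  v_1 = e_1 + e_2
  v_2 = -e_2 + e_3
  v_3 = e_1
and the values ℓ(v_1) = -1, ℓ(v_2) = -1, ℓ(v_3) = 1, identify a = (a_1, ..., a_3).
a = (1, -2, -3)

Write a = (a_1, ..., a_3) in the standard basis. For each basis vector v_i, ℓ(v_i) = <v_i, a> is a linear equation in the a_j's. Collect the n equations into a matrix system V a = ℓ, where row i of V is v_i (expressed in the standard basis). Since V is invertible (lower-triangular with 1s on the diagonal, up to permutation), solve by back-substitution:
  V =
[[1, 1, 0],
 [0, -1, 1],
 [1, 0, 0]]
  V a = (-1, -1, 1)
Solving gives a = (1, -2, -3).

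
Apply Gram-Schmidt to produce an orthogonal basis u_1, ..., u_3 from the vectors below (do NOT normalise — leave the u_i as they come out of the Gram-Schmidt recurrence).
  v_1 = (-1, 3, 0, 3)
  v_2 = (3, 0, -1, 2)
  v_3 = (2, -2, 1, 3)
Orthogonal basis:
  u_1 = (-1, 3, 0, 3)
  u_2 = (60/19, -9/19, -1, 29/19)
  u_3 = (-123/257, -457/257, 463/257, 416/257)

Apply the Gram-Schmidt recurrence
  u_1 = v_1
  u_i = v_i − Σ_{j<i} ((v_i · u_j) / (u_j · u_j)) · u_j.

Step by step this gives:
  u_1 = (-1, 3, 0, 3)
  u_2 = (60/19, -9/19, -1, 29/19)
  u_3 = (-123/257, -457/257, 463/257, 416/257)

Orthogonality check:
  u_2 · u_1 = 0 (should be 0)
  u_3 · u_1 = 0 (should be 0)
  u_3 · u_2 = 0 (should be 0)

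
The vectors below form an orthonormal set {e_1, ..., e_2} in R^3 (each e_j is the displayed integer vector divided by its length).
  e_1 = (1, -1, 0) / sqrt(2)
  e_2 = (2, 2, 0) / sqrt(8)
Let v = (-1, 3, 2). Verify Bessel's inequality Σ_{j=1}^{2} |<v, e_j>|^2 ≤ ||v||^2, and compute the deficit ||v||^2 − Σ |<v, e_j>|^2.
Σ |<v, e_j>|^2 = 10; ||v||^2 = 14; deficit = 4

Write each e_j = u_j / sqrt(<u_j, u_j>) where u_j is the displayed integer vector. Then <v, e_j> = <v, u_j> / sqrt(<u_j, u_j>), so |<v, e_j>|^2 = <v, u_j>^2 / <u_j, u_j>.
Coefficients: <v, e_1> = -4/sqrt(2), <v, e_2> = 4/sqrt(8).
Square and sum: Σ |<v, e_j>|^2 = 10.
Compute ||v||^2 = v·v = 14.
Deficit = 14 − 10 = 4 ≥ 0, confirming Bessel's inequality. (The deficit equals ||v − Σ <v,e_j> e_j||^2, the squared distance from v to span{e_j}.)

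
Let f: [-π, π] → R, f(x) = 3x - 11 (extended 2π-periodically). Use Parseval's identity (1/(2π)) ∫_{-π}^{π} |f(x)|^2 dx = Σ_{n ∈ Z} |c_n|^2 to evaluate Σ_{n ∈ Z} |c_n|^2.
Σ |c_n|^2 = 3π^2 + 121

Expand and integrate term by term over [-π, π]:
  ∫ (3x)^2 dx = 9·(2π^3/3); ∫ 2·3·(-11)·x dx = 0 (odd integrand); ∫ (-11)^2 dx = 121·2π.
So (1/(2π)) ∫_{-π}^{π} (3x - 11)^2 dx = 9π^2/3 + 121 = 3π^2 + 121.
Parseval ⇒ Σ |c_n|^2 = 3π^2 + 121.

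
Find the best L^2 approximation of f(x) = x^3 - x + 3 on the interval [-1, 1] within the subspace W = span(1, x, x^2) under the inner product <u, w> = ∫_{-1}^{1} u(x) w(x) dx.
g(x) = 3 - 2*x/5

The best approximation g ∈ W is the orthogonal projection of f onto W. Writing g = a_0 + a_1 x + a_2 x^2, the coefficients solve the normal equations G · a = b where
  G_{ij} = <φ_i, φ_j> and b_i = <f, φ_i>, with φ_0 = 1, φ_1 = x, φ_2 = x^2.
G =
  [2, 0, 2/3]
  [0, 2/3, 0]
  [2/3, 0, 2/5],
b = (6, -4/15, 2).
Solving gives a_0 = 3, a_1 = -2/5, a_2 = 0, so
  g(x) = 3 - 2*x/5.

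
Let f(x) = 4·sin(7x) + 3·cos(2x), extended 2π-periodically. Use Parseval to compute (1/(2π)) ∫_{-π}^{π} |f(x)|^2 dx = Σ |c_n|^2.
Σ |c_n|^2 = 25/2

Expand |f|^2 and use orthogonality of {sin(nx), cos(mx)} on [-π, π]:
  ∫_{-π}^{π} sin(nx)^2 dx = π, ∫ cos(mx)^2 dx = π, and cross terms integrate to 0.
So ∫_{-π}^{π} f(x)^2 dx = 4^2 · π + 3^2 · π = (16 + 9)π.
Divide by 2π: (16 + 9)/2 = 25/2.
By Parseval, this equals Σ |c_n|^2.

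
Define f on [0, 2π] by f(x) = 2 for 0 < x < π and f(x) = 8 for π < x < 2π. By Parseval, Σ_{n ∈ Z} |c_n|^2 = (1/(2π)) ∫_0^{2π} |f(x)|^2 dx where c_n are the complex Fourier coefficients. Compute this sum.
Σ |c_n|^2 = 34

Parseval equates the L^2 energy of f (normalised by 1/(2π)) with the ℓ^2 sum of its Fourier coefficients: (1/(2π)) ∫_0^{2π} |f|^2 = Σ |c_n|^2.
Compute the left side: (1/(2π)) [∫_0^π 2^2 dx + ∫_π^{2π} 8^2 dx] = (1/(2π)) · (4π + 64π) = (4 + 64)/2 = 34.
So Σ_{n ∈ Z} |c_n|^2 = 34.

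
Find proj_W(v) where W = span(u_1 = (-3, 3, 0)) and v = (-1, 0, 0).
proj_W(v) = (-1/2, 1/2, 0)

Set up U = [u_1 | ... | u_1] ∈ R^(3×1). The projector onto W = col(U) is P = U (U^T U)^(-1) U^T.
Compute U^T U =
  [18],
and U^T v = (3).
Solve U^T U · c = U^T v for the coefficients: c = (1/6). The projection is proj_W(v) = U c.
Check: (v - proj_W(v)) · u_1 = 0  (should be 0).
Result: proj_W(v) = (-1/2, 1/2, 0).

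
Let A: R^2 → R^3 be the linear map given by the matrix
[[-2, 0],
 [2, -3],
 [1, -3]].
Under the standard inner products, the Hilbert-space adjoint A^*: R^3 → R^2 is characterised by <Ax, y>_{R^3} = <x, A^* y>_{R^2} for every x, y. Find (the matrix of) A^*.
A^* = A^T =
[[-2, 2, 1],
 [0, -3, -3]]

For real matrices with standard dot products, the defining identity <Ax, y> = <x, A^* y> gives (Ax)^T y = x^T (A^*) y, i.e. x^T A^T y = x^T (A^*) y. Since this holds for all x, y, we must have A^* = A^T. Therefore
A^* =
[[-2, 2, 1],
 [0, -3, -3]].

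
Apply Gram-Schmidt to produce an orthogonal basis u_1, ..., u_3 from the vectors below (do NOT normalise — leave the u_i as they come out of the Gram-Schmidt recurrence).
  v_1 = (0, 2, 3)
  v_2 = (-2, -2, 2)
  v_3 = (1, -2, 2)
Orthogonal basis:
  u_1 = (0, 2, 3)
  u_2 = (-2, -30/13, 20/13)
  u_3 = (75/38, -45/38, 15/19)

Apply the Gram-Schmidt recurrence
  u_1 = v_1
  u_i = v_i − Σ_{j<i} ((v_i · u_j) / (u_j · u_j)) · u_j.

Step by step this gives:
  u_1 = (0, 2, 3)
  u_2 = (-2, -30/13, 20/13)
  u_3 = (75/38, -45/38, 15/19)

Orthogonality check:
  u_2 · u_1 = 0 (should be 0)
  u_3 · u_1 = 0 (should be 0)
  u_3 · u_2 = 0 (should be 0)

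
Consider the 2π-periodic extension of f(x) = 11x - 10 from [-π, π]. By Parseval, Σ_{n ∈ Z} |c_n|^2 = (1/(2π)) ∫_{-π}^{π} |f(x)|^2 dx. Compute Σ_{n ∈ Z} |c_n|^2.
Σ |c_n|^2 = 121π^2/3 + 100

Expand and integrate term by term over [-π, π]:
  ∫ (11x)^2 dx = 121·(2π^3/3); ∫ 2·11·(-10)·x dx = 0 (odd integrand); ∫ (-10)^2 dx = 100·2π.
So (1/(2π)) ∫_{-π}^{π} (11x - 10)^2 dx = 121π^2/3 + 100 = 121π^2/3 + 100.
Parseval ⇒ Σ |c_n|^2 = 121π^2/3 + 100.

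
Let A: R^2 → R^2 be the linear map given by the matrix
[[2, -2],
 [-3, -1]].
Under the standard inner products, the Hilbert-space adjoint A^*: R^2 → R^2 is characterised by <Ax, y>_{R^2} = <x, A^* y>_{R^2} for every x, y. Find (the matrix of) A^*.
A^* = A^T =
[[2, -3],
 [-2, -1]]

For real matrices with standard dot products, the defining identity <Ax, y> = <x, A^* y> gives (Ax)^T y = x^T (A^*) y, i.e. x^T A^T y = x^T (A^*) y. Since this holds for all x, y, we must have A^* = A^T. Therefore
A^* =
[[2, -3],
 [-2, -1]].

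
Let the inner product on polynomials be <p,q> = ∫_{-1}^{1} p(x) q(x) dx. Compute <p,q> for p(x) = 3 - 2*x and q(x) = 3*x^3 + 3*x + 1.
<p,q> = -2/5

Expand the product: p(x)·q(x) = -6*x^4 + 9*x^3 - 6*x^2 + 7*x + 3.
∫_{-1}^{1} of each monomial x^k gives [2/(k+1) if k even, 0 if k odd]. Integrating term-by-term (or equivalently evaluating the antiderivative F(x) = -6*x^5/5 + 9*x^4/4 - 2*x^3 + 7*x^2/2 + 3*x at the endpoints):
  F(1) − F(−1) = 111/20 − (119/20) = -2/5.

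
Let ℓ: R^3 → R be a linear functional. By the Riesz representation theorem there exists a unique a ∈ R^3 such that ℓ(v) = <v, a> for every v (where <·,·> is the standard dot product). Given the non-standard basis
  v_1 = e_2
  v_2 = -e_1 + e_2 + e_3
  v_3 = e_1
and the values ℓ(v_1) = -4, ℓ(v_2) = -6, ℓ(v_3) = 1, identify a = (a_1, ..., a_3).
a = (1, -4, -1)

Write a = (a_1, ..., a_3) in the standard basis. For each basis vector v_i, ℓ(v_i) = <v_i, a> is a linear equation in the a_j's. Collect the n equations into a matrix system V a = ℓ, where row i of V is v_i (expressed in the standard basis). Since V is invertible (lower-triangular with 1s on the diagonal, up to permutation), solve by back-substitution:
  V =
[[0, 1, 0],
 [-1, 1, 1],
 [1, 0, 0]]
  V a = (-4, -6, 1)
Solving gives a = (1, -4, -1).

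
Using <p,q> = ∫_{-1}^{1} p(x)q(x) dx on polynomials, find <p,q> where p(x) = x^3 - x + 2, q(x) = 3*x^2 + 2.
<p,q> = 12

Expand the product: p(x)·q(x) = 3*x^5 - x^3 + 6*x^2 - 2*x + 4.
∫_{-1}^{1} of each monomial x^k gives [2/(k+1) if k even, 0 if k odd]. Integrating term-by-term (or equivalently evaluating the antiderivative F(x) = x^6/2 - x^4/4 + 2*x^3 - x^2 + 4*x at the endpoints):
  F(1) − F(−1) = 21/4 − (-27/4) = 12.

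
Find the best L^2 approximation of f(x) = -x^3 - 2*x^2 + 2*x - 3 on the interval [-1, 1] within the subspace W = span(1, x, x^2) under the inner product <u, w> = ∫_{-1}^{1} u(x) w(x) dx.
g(x) = -2*x^2 + 7*x/5 - 3

The best approximation g ∈ W is the orthogonal projection of f onto W. Writing g = a_0 + a_1 x + a_2 x^2, the coefficients solve the normal equations G · a = b where
  G_{ij} = <φ_i, φ_j> and b_i = <f, φ_i>, with φ_0 = 1, φ_1 = x, φ_2 = x^2.
G =
  [2, 0, 2/3]
  [0, 2/3, 0]
  [2/3, 0, 2/5],
b = (-22/3, 14/15, -14/5).
Solving gives a_0 = -3, a_1 = 7/5, a_2 = -2, so
  g(x) = -2*x^2 + 7*x/5 - 3.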